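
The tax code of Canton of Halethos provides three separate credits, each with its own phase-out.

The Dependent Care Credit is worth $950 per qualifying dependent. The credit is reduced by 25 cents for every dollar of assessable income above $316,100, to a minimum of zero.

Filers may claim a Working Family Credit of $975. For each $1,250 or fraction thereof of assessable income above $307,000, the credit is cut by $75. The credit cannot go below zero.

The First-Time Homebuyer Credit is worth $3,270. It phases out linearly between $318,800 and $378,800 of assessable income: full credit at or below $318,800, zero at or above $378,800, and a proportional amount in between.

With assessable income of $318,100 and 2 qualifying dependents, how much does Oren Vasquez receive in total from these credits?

Dependent Care Credit: base = 2 × $950 = $1,900. 25% of the $2,000 excess over $316,100 is $500; credit = $1,900 − $500 = $1,400.
Working Family Credit: income exceeds $307,000 by $11,100, which is 9 full-or-partial $1,250 increments; reduction = 9 × $75 = $675, leaving $300.
First-Time Homebuyer Credit: $318,100 is at or below the $318,800 threshold, so the full $3,270 applies.
Total: $1,400 + $300 + $3,270 = $4,970.

$4,970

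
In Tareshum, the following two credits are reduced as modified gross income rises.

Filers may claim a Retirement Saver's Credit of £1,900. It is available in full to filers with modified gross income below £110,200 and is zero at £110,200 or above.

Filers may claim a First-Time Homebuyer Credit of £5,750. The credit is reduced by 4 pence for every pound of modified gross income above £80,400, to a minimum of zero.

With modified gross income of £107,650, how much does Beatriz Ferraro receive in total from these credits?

Retirement Saver's Credit: £107,650 is below the £110,200 cutoff, so the full £1,900 applies.
First-Time Homebuyer Credit: 4% of the £27,250 excess over £80,400 is £1,090; credit = £5,750 − £1,090 = £4,660.
Total: £1,900 + £4,660 = £6,560.

£6,560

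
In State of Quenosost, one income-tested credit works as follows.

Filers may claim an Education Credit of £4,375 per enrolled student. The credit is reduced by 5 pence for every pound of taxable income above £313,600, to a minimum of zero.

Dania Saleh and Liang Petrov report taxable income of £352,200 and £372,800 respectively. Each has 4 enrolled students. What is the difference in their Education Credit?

Dania (£352,200): Education Credit: base = 4 × £4,375 = £17,500. 5% of the £38,600 excess over £313,600 is £1,930; credit = £17,500 − £1,930 = £15,570.
Liang (£372,800): Education Credit: base = 4 × £4,375 = £17,500. 5% of the £59,200 excess over £313,600 is £2,960; credit = £17,500 − £2,960 = £14,540.
Difference: |£15,570 − £14,540| = £1,030.

£1,030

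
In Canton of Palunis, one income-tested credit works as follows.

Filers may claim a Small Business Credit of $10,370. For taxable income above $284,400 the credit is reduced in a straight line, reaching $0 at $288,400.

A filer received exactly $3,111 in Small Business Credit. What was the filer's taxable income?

$287,200

$3,111 is 3,111/10,370 of the full $10,370, so 7,259/10,370 of the $4,000 range has been used: income = $284,400 + $4,000 × 7,259/10,370 = $287,200.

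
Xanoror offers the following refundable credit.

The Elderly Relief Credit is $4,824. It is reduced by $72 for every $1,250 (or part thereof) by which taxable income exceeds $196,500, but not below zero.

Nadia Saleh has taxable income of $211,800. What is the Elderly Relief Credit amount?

$3,888

Elderly Relief Credit: income exceeds $196,500 by $15,300, which is 13 full-or-partial $1,250 increments; reduction = 13 × $72 = $936, leaving $3,888.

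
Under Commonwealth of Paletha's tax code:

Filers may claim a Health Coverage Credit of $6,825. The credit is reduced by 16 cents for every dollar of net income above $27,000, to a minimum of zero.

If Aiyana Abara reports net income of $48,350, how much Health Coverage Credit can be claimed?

$3,409

Health Coverage Credit: 16% of the $21,350 excess over $27,000 is $3,416; credit = $6,825 − $3,416 = $3,409.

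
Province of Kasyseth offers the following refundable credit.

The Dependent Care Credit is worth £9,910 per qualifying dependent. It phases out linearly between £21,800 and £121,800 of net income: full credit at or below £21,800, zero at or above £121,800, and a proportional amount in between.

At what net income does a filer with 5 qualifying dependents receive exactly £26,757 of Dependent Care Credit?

£67,800

Full credit = 5 × £9,910 = £49,550.
£26,757 is 26,757/49,550 of the full £49,550, so 22,793/49,550 of the £100,000 range has been used: income = £21,800 + £100,000 × 22,793/49,550 = £67,800.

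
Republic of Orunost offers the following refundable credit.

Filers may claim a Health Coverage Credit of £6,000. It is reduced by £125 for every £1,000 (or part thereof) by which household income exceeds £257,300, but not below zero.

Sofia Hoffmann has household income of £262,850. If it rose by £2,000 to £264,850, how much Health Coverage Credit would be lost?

At £262,850 — income exceeds £257,300 by £5,550, which is 6 full-or-partial £1,000 increments; reduction = 6 × £125 = £750, leaving £5,250.
At £264,850 — income exceeds £257,300 by £7,550, which is 8 full-or-partial £1,000 increments; reduction = 8 × £125 = £1,000, leaving £5,000.
Lost: £5,250 − £5,000 = £250.

£250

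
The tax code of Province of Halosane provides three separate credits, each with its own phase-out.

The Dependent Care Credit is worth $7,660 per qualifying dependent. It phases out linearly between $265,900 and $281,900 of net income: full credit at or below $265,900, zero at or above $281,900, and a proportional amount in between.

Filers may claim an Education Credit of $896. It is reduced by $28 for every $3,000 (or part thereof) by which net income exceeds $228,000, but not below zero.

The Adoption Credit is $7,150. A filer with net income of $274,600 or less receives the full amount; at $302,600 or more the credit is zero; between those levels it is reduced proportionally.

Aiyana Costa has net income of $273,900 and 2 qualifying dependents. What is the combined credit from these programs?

$15,258

Dependent Care Credit: base = 2 × $7,660 = $15,320. $273,900 is $8,000 into a $16,000 phase-out range, leaving 8,000/16,000 of the credit: $15,320 × 8,000/16,000 = $7,660.
Education Credit: income exceeds $228,000 by $45,900, which is 16 full-or-partial $3,000 increments; reduction = 16 × $28 = $448, leaving $448.
Adoption Credit: $273,900 is at or below the $274,600 threshold, so the full $7,150 applies.
Total: $7,660 + $448 + $7,150 = $15,258.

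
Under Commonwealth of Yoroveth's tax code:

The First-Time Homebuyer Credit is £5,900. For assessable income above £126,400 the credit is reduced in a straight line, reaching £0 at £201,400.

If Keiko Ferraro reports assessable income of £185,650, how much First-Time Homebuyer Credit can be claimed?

£1,239

First-Time Homebuyer Credit: £185,650 is £59,250 into a £75,000 phase-out range, leaving 15,750/75,000 of the credit: £5,900 × 15,750/75,000 = £1,239.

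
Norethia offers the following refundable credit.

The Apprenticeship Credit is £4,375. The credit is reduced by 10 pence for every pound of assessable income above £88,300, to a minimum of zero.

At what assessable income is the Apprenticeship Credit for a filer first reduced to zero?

£132,050

The credit falls by 10% of each pound above £88,300, so it reaches zero when the excess is £4,375 / 10% = £43,750: income = £88,300 + £43,750 = £132,050.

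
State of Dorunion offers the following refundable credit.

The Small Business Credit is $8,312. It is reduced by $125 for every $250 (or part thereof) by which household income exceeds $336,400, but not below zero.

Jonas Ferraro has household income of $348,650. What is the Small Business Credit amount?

Small Business Credit: income exceeds $336,400 by $12,250, which is 49 full-or-partial $250 increments; reduction = 49 × $125 = $6,125, leaving $2,187.

$2,187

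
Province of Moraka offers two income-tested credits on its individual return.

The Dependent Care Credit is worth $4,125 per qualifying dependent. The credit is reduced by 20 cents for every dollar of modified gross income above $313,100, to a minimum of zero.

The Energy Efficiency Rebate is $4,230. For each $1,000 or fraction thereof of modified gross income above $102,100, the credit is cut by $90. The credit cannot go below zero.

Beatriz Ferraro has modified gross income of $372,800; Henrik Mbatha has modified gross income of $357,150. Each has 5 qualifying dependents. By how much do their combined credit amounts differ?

$3,130

Beatriz ($372,800): Dependent Care Credit: base = 5 × $4,125 = $20,625. 20% of the $59,700 excess over $313,100 is $11,940; credit = $20,625 − $11,940 = $8,685. Energy Efficiency Rebate: income exceeds $102,100 by $270,700 → 271 increments × $90 = $24,390 ≥ base, so the credit is $0. total $8,685 + $0 = $8,685
Henrik ($357,150): Dependent Care Credit: base = 5 × $4,125 = $20,625. 20% of the $44,050 excess over $313,100 is $8,810; credit = $20,625 − $8,810 = $11,815. Energy Efficiency Rebate: income exceeds $102,100 by $255,050 → 256 increments × $90 = $23,040 ≥ base, so the credit is $0. total $11,815 + $0 = $11,815
Difference: |$8,685 − $11,815| = $3,130.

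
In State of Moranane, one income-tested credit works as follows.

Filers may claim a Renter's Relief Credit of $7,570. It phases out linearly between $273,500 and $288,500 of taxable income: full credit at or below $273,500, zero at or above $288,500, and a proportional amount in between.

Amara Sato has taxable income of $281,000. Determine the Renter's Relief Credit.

$3,785

Renter's Relief Credit: $281,000 is $7,500 into a $15,000 phase-out range, leaving 7,500/15,000 of the credit: $7,570 × 7,500/15,000 = $3,785.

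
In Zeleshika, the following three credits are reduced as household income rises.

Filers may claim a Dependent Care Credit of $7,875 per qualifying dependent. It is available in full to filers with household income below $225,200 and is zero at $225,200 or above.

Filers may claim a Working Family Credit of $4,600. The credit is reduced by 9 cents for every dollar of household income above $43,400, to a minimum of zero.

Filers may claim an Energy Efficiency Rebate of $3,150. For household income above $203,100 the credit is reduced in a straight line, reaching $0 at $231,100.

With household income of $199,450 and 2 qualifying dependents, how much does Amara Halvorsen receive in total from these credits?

Dependent Care Credit: base = 2 × $7,875 = $15,750. $199,450 is below the $225,200 cutoff, so the full $15,750 applies.
Working Family Credit: 9% of the $156,050 excess over $43,400 is $14,044.50 ≥ base, so the credit is $0.
Energy Efficiency Rebate: $199,450 is at or below the $203,100 threshold, so the full $3,150 applies.
Total: $15,750 + $0 + $3,150 = $18,900.

$18,900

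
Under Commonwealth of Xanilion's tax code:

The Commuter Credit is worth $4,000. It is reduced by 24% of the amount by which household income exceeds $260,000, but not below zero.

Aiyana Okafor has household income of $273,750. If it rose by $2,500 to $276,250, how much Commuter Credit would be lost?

At $273,750 — 24% of the $13,750 excess over $260,000 is $3,300; credit = $4,000 − $3,300 = $700.
At $276,250 — 24% of the $16,250 excess over $260,000 is $3,900; credit = $4,000 − $3,900 = $100.
Lost: $700 − $100 = $600.

$600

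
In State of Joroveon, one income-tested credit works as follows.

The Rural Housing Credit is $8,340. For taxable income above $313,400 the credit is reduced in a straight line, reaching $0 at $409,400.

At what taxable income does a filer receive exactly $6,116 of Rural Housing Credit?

$6,116 is 6,116/8,340 of the full $8,340, so 2,224/8,340 of the $96,000 range has been used: income = $313,400 + $96,000 × 2,224/8,340 = $339,000.

$339,000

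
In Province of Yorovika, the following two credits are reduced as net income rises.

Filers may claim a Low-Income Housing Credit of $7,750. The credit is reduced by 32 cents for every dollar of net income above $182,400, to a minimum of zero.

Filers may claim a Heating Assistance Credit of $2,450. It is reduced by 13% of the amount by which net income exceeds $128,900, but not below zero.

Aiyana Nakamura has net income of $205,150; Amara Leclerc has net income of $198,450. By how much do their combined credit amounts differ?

Aiyana ($205,150): Low-Income Housing Credit: 32% of the $22,750 excess over $182,400 is $7,280; credit = $7,750 − $7,280 = $470. Heating Assistance Credit: 13% of the $76,250 excess over $128,900 is $9,912.50 ≥ base, so the credit is $0. total $470 + $0 = $470
Amara ($198,450): Low-Income Housing Credit: 32% of the $16,050 excess over $182,400 is $5,136; credit = $7,750 − $5,136 = $2,614. Heating Assistance Credit: 13% of the $69,550 excess over $128,900 is $9,041.50 ≥ base, so the credit is $0. total $2,614 + $0 = $2,614
Difference: |$470 − $2,614| = $2,144.

$2,144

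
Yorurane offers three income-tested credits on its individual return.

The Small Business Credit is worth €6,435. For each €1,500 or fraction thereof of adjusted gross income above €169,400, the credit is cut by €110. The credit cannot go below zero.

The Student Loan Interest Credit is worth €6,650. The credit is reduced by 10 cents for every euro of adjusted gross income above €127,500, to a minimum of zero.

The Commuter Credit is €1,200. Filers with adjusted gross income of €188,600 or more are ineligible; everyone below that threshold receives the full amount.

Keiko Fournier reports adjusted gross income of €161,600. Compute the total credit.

€10,875

Small Business Credit: €161,600 is at or below the €169,400 threshold, so the full €6,435 applies.
Student Loan Interest Credit: 10% of the €34,100 excess over €127,500 is €3,410; credit = €6,650 − €3,410 = €3,240.
Commuter Credit: €161,600 is below the €188,600 cutoff, so the full €1,200 applies.
Total: €6,435 + €3,240 + €1,200 = €10,875.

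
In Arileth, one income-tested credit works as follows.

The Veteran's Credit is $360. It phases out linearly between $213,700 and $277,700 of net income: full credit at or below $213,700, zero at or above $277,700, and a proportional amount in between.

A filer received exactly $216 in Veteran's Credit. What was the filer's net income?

$216 is 216/360 of the full $360, so 144/360 of the $64,000 range has been used: income = $213,700 + $64,000 × 144/360 = $239,300.

$239,300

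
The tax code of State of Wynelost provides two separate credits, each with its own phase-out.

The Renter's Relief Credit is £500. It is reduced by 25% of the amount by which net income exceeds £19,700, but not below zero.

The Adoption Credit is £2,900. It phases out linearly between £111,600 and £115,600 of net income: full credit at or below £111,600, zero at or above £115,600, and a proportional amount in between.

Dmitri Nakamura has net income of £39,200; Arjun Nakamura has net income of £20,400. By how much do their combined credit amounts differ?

Dmitri (£39,200): Renter's Relief Credit: 25% of the £19,500 excess over £19,700 is £4,875 ≥ base, so the credit is £0. Adoption Credit: £39,200 is at or below the £111,600 threshold, so the full £2,900 applies. total £0 + £2,900 = £2,900
Arjun (£20,400): Renter's Relief Credit: 25% of the £700 excess over £19,700 is £175; credit = £500 − £175 = £325. Adoption Credit: £20,400 is at or below the £111,600 threshold, so the full £2,900 applies. total £325 + £2,900 = £3,225
Difference: |£2,900 − £3,225| = £325.

£325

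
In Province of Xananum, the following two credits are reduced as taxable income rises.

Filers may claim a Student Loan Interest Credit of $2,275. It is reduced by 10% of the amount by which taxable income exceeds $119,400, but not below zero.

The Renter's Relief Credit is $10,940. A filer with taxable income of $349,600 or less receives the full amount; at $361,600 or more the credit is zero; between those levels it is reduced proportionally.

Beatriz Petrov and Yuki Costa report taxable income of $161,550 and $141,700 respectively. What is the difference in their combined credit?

Beatriz ($161,550): Student Loan Interest Credit: 10% of the $42,150 excess over $119,400 is $4,215 ≥ base, so the credit is $0. Renter's Relief Credit: $161,550 is at or below the $349,600 threshold, so the full $10,940 applies. total $0 + $10,940 = $10,940
Yuki ($141,700): Student Loan Interest Credit: 10% of the $22,300 excess over $119,400 is $2,230; credit = $2,275 − $2,230 = $45. Renter's Relief Credit: $141,700 is at or below the $349,600 threshold, so the full $10,940 applies. total $45 + $10,940 = $10,985
Difference: |$10,940 − $10,985| = $45.

$45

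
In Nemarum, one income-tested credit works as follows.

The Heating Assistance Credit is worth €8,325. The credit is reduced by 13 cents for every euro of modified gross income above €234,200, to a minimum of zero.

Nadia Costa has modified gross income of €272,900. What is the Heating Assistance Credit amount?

Heating Assistance Credit: 13% of the €38,700 excess over €234,200 is €5,031; credit = €8,325 − €5,031 = €3,294.

€3,294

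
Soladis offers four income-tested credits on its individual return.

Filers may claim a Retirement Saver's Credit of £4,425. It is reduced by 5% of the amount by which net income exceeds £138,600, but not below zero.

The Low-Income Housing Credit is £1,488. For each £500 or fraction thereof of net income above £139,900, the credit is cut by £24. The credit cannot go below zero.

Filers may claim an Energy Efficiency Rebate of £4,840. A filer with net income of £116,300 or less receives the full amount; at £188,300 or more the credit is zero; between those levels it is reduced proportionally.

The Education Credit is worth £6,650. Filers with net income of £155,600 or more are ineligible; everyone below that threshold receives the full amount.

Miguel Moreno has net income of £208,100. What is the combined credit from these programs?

£950

Retirement Saver's Credit: 5% of the £69,500 excess over £138,600 is £3,475; credit = £4,425 − £3,475 = £950.
Low-Income Housing Credit: income exceeds £139,900 by £68,200 → 137 increments × £24 = £3,288 ≥ base, so the credit is £0.
Energy Efficiency Rebate: £208,100 is at or above £188,300, so the credit is £0.
Education Credit: £208,100 meets or exceeds the £155,600 cutoff, so the credit is £0.
Total: £950 + £0 + £0 + £0 = £950.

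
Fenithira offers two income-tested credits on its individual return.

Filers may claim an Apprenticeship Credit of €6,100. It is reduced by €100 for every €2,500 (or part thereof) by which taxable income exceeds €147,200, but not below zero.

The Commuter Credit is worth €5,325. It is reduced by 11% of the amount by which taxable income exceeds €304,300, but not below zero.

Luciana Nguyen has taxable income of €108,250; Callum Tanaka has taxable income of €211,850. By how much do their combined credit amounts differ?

Luciana (€108,250): Apprenticeship Credit: €108,250 is at or below the €147,200 threshold, so the full €6,100 applies. Commuter Credit: €108,250 is at or below the €304,300 threshold, so the full €5,325 applies. total €6,100 + €5,325 = €11,425
Callum (€211,850): Apprenticeship Credit: income exceeds €147,200 by €64,650, which is 26 full-or-partial €2,500 increments; reduction = 26 × €100 = €2,600, leaving €3,500. Commuter Credit: €211,850 is at or below the €304,300 threshold, so the full €5,325 applies. total €3,500 + €5,325 = €8,825
Difference: |€11,425 − €8,825| = €2,600.

€2,600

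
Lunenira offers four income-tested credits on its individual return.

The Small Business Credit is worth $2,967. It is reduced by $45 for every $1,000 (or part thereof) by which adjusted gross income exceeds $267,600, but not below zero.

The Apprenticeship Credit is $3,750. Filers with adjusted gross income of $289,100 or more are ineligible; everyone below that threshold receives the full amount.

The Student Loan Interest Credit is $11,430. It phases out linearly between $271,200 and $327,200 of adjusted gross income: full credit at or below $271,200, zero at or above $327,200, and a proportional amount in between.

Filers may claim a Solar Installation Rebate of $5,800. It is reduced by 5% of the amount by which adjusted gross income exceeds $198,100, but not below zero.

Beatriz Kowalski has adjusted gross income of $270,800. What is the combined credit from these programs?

Small Business Credit: income exceeds $267,600 by $3,200, which is 4 full-or-partial $1,000 increments; reduction = 4 × $45 = $180, leaving $2,787.
Apprenticeship Credit: $270,800 is below the $289,100 cutoff, so the full $3,750 applies.
Student Loan Interest Credit: $270,800 is at or below the $271,200 threshold, so the full $11,430 applies.
Solar Installation Rebate: 5% of the $72,700 excess over $198,100 is $3,635; credit = $5,800 − $3,635 = $2,165.
Total: $2,787 + $3,750 + $11,430 + $2,165 = $20,132.

$20,132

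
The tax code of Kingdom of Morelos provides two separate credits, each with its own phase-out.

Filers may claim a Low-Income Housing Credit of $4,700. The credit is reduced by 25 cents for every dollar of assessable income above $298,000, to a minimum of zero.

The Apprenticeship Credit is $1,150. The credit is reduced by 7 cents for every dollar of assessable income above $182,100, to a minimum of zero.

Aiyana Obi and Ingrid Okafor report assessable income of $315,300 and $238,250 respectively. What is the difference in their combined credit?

Aiyana ($315,300): Low-Income Housing Credit: 25% of the $17,300 excess over $298,000 is $4,325; credit = $4,700 − $4,325 = $375. Apprenticeship Credit: 7% of the $133,200 excess over $182,100 is $9,324 ≥ base, so the credit is $0. total $375 + $0 = $375
Ingrid ($238,250): Low-Income Housing Credit: $238,250 is at or below the $298,000 threshold, so the full $4,700 applies. Apprenticeship Credit: 7% of the $56,150 excess over $182,100 is $3,930.50 ≥ base, so the credit is $0. total $4,700 + $0 = $4,700
Difference: |$375 − $4,700| = $4,325.

$4,325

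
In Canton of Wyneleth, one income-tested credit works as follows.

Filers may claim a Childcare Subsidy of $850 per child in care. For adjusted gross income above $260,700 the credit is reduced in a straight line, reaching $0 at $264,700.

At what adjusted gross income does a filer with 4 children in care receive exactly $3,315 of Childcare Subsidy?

$260,800

Full credit = 4 × $850 = $3,400.
$3,315 is 3,315/3,400 of the full $3,400, so 85/3,400 of the $4,000 range has been used: income = $260,700 + $4,000 × 85/3,400 = $260,800.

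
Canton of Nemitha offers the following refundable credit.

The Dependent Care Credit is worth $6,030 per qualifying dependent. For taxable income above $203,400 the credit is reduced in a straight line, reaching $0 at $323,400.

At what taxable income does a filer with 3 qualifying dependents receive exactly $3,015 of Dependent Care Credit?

Full credit = 3 × $6,030 = $18,090.
$3,015 is 3,015/18,090 of the full $18,090, so 15,075/18,090 of the $120,000 range has been used: income = $203,400 + $120,000 × 15,075/18,090 = $303,400.

$303,400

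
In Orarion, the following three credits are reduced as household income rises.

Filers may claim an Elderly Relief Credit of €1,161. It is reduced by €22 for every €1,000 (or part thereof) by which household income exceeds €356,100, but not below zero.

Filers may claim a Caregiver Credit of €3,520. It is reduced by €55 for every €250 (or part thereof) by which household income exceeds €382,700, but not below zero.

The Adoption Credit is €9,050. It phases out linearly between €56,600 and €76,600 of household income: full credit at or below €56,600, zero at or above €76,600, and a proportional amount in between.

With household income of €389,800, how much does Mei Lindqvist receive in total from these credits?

€2,338

Elderly Relief Credit: income exceeds €356,100 by €33,700, which is 34 full-or-partial €1,000 increments; reduction = 34 × €22 = €748, leaving €413.
Caregiver Credit: income exceeds €382,700 by €7,100, which is 29 full-or-partial €250 increments; reduction = 29 × €55 = €1,595, leaving €1,925.
Adoption Credit: €389,800 is at or above €76,600, so the credit is €0.
Total: €413 + €1,925 + €0 = €2,338.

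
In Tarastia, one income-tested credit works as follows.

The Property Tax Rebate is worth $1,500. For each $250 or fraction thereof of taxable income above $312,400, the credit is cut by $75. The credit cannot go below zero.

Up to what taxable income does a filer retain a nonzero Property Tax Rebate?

After 19 increments the reduction is 19 × $75 = $1,425, leaving $75; one more increment wipes it out. Increment 19 ends at excess 19 × $250 = $4,750, so the highest qualifying income is $312,400 + $4,750 = $317,150.

$317,150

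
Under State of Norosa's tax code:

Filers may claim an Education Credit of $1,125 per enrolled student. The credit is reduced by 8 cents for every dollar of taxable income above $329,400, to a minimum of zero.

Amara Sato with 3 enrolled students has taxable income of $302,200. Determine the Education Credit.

Education Credit: base = 3 × $1,125 = $3,375. $302,200 is at or below the $329,400 threshold, so the full $3,375 applies.

$3,375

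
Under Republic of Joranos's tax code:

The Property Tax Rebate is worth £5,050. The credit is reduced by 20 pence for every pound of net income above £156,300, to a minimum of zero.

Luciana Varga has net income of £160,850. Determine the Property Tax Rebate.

Property Tax Rebate: 20% of the £4,550 excess over £156,300 is £910; credit = £5,050 − £910 = £4,140.

£4,140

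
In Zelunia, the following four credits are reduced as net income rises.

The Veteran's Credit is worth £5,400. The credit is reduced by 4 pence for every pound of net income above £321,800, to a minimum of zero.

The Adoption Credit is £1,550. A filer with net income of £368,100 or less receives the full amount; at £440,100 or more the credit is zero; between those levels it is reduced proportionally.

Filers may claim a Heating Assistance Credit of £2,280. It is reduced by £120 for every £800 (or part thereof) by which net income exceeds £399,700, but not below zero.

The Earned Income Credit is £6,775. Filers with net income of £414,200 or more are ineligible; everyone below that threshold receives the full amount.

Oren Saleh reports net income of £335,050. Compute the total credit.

Veteran's Credit: 4% of the £13,250 excess over £321,800 is £530; credit = £5,400 − £530 = £4,870.
Adoption Credit: £335,050 is at or below the £368,100 threshold, so the full £1,550 applies.
Heating Assistance Credit: £335,050 is at or below the £399,700 threshold, so the full £2,280 applies.
Earned Income Credit: £335,050 is below the £414,200 cutoff, so the full £6,775 applies.
Total: £4,870 + £1,550 + £2,280 + £6,775 = £15,475.

£15,475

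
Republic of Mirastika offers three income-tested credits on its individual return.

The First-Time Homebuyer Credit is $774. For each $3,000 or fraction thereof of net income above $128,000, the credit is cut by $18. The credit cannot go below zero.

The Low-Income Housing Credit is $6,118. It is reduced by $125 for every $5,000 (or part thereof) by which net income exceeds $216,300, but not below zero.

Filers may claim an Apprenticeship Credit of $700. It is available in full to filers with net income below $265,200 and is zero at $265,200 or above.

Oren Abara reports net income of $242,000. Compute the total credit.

First-Time Homebuyer Credit: income exceeds $128,000 by $114,000, which is 38 full-or-partial $3,000 increments; reduction = 38 × $18 = $684, leaving $90.
Low-Income Housing Credit: income exceeds $216,300 by $25,700, which is 6 full-or-partial $5,000 increments; reduction = 6 × $125 = $750, leaving $5,368.
Apprenticeship Credit: $242,000 is below the $265,200 cutoff, so the full $700 applies.
Total: $90 + $5,368 + $700 = $6,158.

$6,158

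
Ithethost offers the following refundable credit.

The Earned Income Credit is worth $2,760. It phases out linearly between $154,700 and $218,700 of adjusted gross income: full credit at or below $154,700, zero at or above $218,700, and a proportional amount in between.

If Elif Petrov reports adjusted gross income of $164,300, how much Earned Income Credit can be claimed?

Earned Income Credit: $164,300 is $9,600 into a $64,000 phase-out range, leaving 54,400/64,000 of the credit: $2,760 × 54,400/64,000 = $2,346.

$2,346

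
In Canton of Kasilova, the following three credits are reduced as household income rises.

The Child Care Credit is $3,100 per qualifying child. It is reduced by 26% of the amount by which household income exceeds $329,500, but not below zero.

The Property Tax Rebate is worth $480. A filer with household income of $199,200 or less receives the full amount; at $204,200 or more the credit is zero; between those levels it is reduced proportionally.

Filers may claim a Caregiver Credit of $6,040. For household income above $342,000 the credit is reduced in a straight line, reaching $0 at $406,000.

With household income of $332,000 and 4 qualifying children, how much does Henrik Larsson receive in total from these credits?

$17,790

Child Care Credit: base = 4 × $3,100 = $12,400. 26% of the $2,500 excess over $329,500 is $650; credit = $12,400 − $650 = $11,750.
Property Tax Rebate: $332,000 is at or above $204,200, so the credit is $0.
Caregiver Credit: $332,000 is at or below the $342,000 threshold, so the full $6,040 applies.
Total: $11,750 + $0 + $6,040 = $17,790.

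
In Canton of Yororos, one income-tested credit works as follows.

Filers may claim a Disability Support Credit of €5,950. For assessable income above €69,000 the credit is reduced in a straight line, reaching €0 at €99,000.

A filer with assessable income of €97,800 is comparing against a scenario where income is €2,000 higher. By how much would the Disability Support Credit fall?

€238

At €97,800 — €97,800 is €28,800 into a €30,000 phase-out range, leaving 1,200/30,000 of the credit: €5,950 × 1,200/30,000 = €238.
At €99,800 — €99,800 is at or above €99,000, so the credit is €0.
Lost: €238 − €0 = €238.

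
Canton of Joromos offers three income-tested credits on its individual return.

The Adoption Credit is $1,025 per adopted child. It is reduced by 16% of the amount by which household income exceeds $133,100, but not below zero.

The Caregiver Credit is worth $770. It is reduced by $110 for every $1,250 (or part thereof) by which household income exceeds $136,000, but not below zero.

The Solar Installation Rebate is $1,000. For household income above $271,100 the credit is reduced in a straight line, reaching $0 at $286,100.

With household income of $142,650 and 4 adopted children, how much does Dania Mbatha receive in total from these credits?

Adoption Credit: base = 4 × $1,025 = $4,100. 16% of the $9,550 excess over $133,100 is $1,528; credit = $4,100 − $1,528 = $2,572.
Caregiver Credit: income exceeds $136,000 by $6,650, which is 6 full-or-partial $1,250 increments; reduction = 6 × $110 = $660, leaving $110.
Solar Installation Rebate: $142,650 is at or below the $271,100 threshold, so the full $1,000 applies.
Total: $2,572 + $110 + $1,000 = $3,682.

$3,682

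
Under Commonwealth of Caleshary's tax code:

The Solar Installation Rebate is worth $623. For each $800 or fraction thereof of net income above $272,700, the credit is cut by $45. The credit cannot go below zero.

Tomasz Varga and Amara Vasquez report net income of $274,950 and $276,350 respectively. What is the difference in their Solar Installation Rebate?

Tomasz ($274,950): Solar Installation Rebate: income exceeds $272,700 by $2,250, which is 3 full-or-partial $800 increments; reduction = 3 × $45 = $135, leaving $488.
Amara ($276,350): Solar Installation Rebate: income exceeds $272,700 by $3,650, which is 5 full-or-partial $800 increments; reduction = 5 × $45 = $225, leaving $398.
Difference: |$488 − $398| = $90.

$90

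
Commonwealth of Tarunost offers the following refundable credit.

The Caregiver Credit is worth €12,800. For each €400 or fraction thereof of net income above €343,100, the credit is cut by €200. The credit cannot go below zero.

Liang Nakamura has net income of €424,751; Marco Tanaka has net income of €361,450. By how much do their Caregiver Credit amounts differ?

€3,600

Liang (€424,751): Caregiver Credit: income exceeds €343,100 by €81,651 → 205 increments × €200 = €41,000 ≥ base, so the credit is €0.
Marco (€361,450): Caregiver Credit: income exceeds €343,100 by €18,350, which is 46 full-or-partial €400 increments; reduction = 46 × €200 = €9,200, leaving €3,600.
Difference: |€0 − €3,600| = €3,600.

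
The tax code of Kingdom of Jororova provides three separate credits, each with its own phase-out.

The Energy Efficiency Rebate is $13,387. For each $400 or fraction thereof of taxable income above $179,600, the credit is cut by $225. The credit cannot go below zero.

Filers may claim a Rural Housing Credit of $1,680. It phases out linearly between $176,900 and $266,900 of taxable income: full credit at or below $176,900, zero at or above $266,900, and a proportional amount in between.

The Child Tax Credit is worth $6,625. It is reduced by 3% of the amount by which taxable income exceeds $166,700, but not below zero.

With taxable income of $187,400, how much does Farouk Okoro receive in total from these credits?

$16,375

Energy Efficiency Rebate: income exceeds $179,600 by $7,800, which is 20 full-or-partial $400 increments; reduction = 20 × $225 = $4,500, leaving $8,887.
Rural Housing Credit: $187,400 is $10,500 into a $90,000 phase-out range, leaving 79,500/90,000 of the credit: $1,680 × 79,500/90,000 = $1,484.
Child Tax Credit: 3% of the $20,700 excess over $166,700 is $621; credit = $6,625 − $621 = $6,004.
Total: $8,887 + $1,484 + $6,004 = $16,375.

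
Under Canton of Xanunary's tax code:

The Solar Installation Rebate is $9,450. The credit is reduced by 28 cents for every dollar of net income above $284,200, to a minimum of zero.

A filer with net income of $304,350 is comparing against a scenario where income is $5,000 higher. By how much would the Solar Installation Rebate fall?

$1,400

At $304,350 — 28% of the $20,150 excess over $284,200 is $5,642; credit = $9,450 − $5,642 = $3,808.
At $309,350 — 28% of the $25,150 excess over $284,200 is $7,042; credit = $9,450 − $7,042 = $2,408.
Lost: $3,808 − $2,408 = $1,400.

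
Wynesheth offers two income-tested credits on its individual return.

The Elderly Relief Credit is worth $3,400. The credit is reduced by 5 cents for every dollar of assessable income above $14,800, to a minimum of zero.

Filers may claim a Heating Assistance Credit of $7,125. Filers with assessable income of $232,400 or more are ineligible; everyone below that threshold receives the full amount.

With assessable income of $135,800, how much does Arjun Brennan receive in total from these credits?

Elderly Relief Credit: 5% of the $121,000 excess over $14,800 is $6,050 ≥ base, so the credit is $0.
Heating Assistance Credit: $135,800 is below the $232,400 cutoff, so the full $7,125 applies.
Total: $0 + $7,125 = $7,125.

$7,125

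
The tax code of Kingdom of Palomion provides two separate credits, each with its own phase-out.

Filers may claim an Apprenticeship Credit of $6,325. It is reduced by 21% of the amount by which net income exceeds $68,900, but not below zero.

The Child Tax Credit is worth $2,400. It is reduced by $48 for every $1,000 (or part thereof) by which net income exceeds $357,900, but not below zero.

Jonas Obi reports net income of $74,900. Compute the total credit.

Apprenticeship Credit: 21% of the $6,000 excess over $68,900 is $1,260; credit = $6,325 − $1,260 = $5,065.
Child Tax Credit: $74,900 is at or below the $357,900 threshold, so the full $2,400 applies.
Total: $5,065 + $2,400 = $7,465.

$7,465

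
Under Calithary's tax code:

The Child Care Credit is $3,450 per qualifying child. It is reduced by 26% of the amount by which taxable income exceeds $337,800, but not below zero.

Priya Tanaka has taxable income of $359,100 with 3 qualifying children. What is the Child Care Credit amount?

$4,812

Child Care Credit: base = 3 × $3,450 = $10,350. 26% of the $21,300 excess over $337,800 is $5,538; credit = $10,350 − $5,538 = $4,812.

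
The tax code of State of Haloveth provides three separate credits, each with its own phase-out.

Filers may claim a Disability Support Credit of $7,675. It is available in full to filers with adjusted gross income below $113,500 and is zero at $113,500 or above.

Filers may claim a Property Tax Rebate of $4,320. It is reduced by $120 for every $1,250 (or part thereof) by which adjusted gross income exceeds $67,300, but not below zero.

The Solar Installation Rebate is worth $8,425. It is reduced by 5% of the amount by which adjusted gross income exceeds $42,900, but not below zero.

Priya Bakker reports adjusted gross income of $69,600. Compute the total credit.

$18,845

Disability Support Credit: $69,600 is below the $113,500 cutoff, so the full $7,675 applies.
Property Tax Rebate: income exceeds $67,300 by $2,300, which is 2 full-or-partial $1,250 increments; reduction = 2 × $120 = $240, leaving $4,080.
Solar Installation Rebate: 5% of the $26,700 excess over $42,900 is $1,335; credit = $8,425 − $1,335 = $7,090.
Total: $7,675 + $4,080 + $7,090 = $18,845.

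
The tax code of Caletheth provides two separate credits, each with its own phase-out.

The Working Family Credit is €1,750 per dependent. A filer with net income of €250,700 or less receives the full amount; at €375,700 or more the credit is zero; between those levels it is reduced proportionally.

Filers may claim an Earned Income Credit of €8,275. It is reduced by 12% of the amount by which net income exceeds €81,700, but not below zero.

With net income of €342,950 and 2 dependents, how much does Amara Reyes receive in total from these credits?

Working Family Credit: base = 2 × €1,750 = €3,500. €342,950 is €92,250 into a €125,000 phase-out range, leaving 32,750/125,000 of the credit: €3,500 × 32,750/125,000 = €917.
Earned Income Credit: 12% of the €261,250 excess over €81,700 is €31,350 ≥ base, so the credit is €0.
Total: €917 + €0 = €917.

€917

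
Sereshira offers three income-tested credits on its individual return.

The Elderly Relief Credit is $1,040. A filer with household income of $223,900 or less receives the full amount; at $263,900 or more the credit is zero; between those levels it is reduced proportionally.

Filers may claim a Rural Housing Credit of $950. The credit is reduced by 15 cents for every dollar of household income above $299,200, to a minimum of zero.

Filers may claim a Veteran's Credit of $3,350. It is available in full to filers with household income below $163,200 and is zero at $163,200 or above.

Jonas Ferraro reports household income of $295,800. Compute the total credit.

Elderly Relief Credit: $295,800 is at or above $263,900, so the credit is $0.
Rural Housing Credit: $295,800 is at or below the $299,200 threshold, so the full $950 applies.
Veteran's Credit: $295,800 meets or exceeds the $163,200 cutoff, so the credit is $0.
Total: $0 + $950 + $0 = $950.

$950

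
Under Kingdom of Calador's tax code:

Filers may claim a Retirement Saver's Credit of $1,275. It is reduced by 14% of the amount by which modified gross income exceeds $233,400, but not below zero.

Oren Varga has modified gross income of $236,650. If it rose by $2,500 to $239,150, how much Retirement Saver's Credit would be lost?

$350

At $236,650 — 14% of the $3,250 excess over $233,400 is $455; credit = $1,275 − $455 = $820.
At $239,150 — 14% of the $5,750 excess over $233,400 is $805; credit = $1,275 − $805 = $470.
Lost: $820 − $470 = $350.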